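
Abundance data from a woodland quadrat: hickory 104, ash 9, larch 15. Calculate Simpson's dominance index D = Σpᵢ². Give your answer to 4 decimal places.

Total N = 104+9+15 = 128, so the proportions are 0.8125, 0.070312, 0.117188 (working shown to 6 dp, full precision carried).
D = 0.8125² + 0.070312² + 0.117188² = 0.660156 + 0.004944 + 0.013733 = 0.678833.
To 4 decimal places, D = 0.6788.

0.6788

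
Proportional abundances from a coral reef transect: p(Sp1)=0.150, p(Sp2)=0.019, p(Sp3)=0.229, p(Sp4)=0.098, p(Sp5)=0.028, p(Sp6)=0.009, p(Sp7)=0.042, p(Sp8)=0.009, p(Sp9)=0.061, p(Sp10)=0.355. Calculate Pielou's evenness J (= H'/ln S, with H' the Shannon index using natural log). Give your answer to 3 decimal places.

0.774

H' = −Σ pᵢ ln pᵢ = −((-0.28457) + (-0.07530) + (-0.33755) + (-0.22763) + (-0.10012) + (-0.04239) + (-0.13314) + (-0.04239) + (-0.17061) + (-0.36765)) = 1.78137 (working shown to 5 dp, full precision carried).
With S = 10 species, ln S = 2.30259, so J = 1.78137/2.30259 = 0.77364, i.e. 0.774 to 3 decimal places.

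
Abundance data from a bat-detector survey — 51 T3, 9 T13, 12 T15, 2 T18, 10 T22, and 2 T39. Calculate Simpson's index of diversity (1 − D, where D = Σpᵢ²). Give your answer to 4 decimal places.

Total N = 51+9+12+2+10+2 = 86, so the proportions are 0.593023, 0.104651, 0.139535, 0.023256, 0.116279, 0.023256 (working shown to 6 dp, full precision carried).
D = 0.593023² + 0.104651² + 0.139535² + 0.023256² + 0.116279² + 0.023256² = 0.351677 + 0.010952 + 0.019470 + 0.000541 + 0.013521 + 0.000541 = 0.396701.
So 1 − D = 0.603299, i.e. 0.6033 to 4 decimal places.

0.6033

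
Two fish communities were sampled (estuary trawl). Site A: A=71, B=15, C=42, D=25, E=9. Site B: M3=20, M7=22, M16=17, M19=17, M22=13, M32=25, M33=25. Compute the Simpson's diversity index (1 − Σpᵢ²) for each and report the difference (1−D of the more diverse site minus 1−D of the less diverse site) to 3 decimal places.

Site A: N=162, proportions 0.43827, 0.09259, 0.25926, 0.15432, 0.05556, giving 1−D = 0.70523 (working shown to 5 dp, full precision carried).
Site B: N=139, proportions 0.14388, 0.15827, 0.1223, 0.1223, 0.09353, 0.17986, 0.17986, giving 1−D = 0.85089.
Difference = |0.70523 − 0.85089| = 0.14566, i.e. 0.146 to 3 decimal places.

0.146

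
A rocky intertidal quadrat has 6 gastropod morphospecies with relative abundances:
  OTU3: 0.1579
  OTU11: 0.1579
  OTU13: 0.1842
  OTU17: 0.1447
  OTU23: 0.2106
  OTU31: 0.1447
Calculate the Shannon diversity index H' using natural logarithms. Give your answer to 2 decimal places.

1.78

Each pᵢ ln pᵢ term (working shown to 4 dp, full precision carried): 0.1579×(-1.8458)=-0.2915, 0.1579×(-1.8458)=-0.2915, 0.1842×(-1.6917)=-0.3116, 0.1447×(-1.9331)=-0.2797, 0.2106×(-1.5578)=-0.3281, 0.1447×(-1.9331)=-0.2797.
Sum = -1.7820, so H' = 1.78.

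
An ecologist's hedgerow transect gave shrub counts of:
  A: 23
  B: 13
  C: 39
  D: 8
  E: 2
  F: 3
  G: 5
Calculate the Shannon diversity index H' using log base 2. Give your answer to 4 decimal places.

2.2312

Total N = 23+13+39+8+2+3+5 = 93, so the proportions are 0.247312, 0.139785, 0.419355, 0.086022, 0.021505, 0.032258, 0.053763 (working shown to 6 dp, full precision carried).
Each pᵢ log₂ pᵢ term: 0.247312×(-2.015597)=-0.498481, 0.139785×(-2.838719)=-0.396810, 0.419355×(-1.253757)=-0.525769, 0.086022×(-3.539159)=-0.304444, 0.021505×(-5.539159)=-0.119122, 0.032258×(-4.954196)=-0.159813, 0.053763×(-4.217231)=-0.226733.
Sum = -2.231171, so H' = 2.2312.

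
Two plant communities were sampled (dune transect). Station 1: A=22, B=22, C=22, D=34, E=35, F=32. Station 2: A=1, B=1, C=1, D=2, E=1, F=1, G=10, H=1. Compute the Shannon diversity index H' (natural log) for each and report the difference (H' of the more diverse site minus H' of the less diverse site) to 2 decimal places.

Station 1: N=167, proportions 0.1317, 0.1317, 0.1317, 0.2036, 0.2096, 0.1916, giving H' = 1.7692 (working shown to 4 dp, full precision carried).
Station 2: N=18, proportions 0.0556, 0.0556, 0.0556, 0.1111, 0.0556, 0.0556, 0.5556, 0.0556, giving H' = 1.5341.
Difference = |1.7692 − 1.5341| = 0.2351, i.e. 0.24 to 2 decimal places.

0.24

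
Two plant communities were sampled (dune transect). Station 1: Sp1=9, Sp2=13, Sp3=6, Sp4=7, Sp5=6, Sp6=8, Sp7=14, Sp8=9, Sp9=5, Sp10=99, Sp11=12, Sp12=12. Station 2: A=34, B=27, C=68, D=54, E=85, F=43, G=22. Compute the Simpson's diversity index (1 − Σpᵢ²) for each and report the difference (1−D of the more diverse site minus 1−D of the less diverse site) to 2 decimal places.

0.10

Station 1: N=200, proportions 0.045, 0.065, 0.03, 0.035, 0.03, 0.04, 0.07, 0.045, 0.025, 0.495, 0.06, 0.06, giving 1−D = 0.7293 (working shown to 4 dp, full precision carried).
Station 2: N=333, proportions 0.1021, 0.0811, 0.2042, 0.1622, 0.2553, 0.1291, 0.0661, giving 1−D = 0.8288.
Difference = |0.7293 − 0.8288| = 0.0995, i.e. 0.10 to 2 decimal places.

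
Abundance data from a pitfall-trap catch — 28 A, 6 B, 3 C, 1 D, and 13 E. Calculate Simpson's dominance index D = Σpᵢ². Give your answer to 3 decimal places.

0.384

Total N = 28+6+3+1+13 = 51, so the proportions are 0.54902, 0.11765, 0.05882, 0.01961, 0.2549 (working shown to 5 dp, full precision carried).
D = 0.54902² + 0.11765² + 0.05882² + 0.01961² + 0.2549² = 0.30142 + 0.01384 + 0.00346 + 0.00038 + 0.06498 = 0.38408.
To 3 decimal places, D = 0.384.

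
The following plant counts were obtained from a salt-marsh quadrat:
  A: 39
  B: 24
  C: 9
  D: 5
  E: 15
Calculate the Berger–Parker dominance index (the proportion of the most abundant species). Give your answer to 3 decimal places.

Total N = 39+24+9+5+15 = 92, so the proportions are 0.42391, 0.26087, 0.09783, 0.05435, 0.16304 (working shown to 5 dp, full precision carried).
The largest proportion is 0.42391, i.e. d = 0.424 to 3 decimal places.

0.424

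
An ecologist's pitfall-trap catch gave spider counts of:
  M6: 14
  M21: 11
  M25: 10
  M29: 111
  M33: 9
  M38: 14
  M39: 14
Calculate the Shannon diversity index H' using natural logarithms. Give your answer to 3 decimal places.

1.369

Total N = 14+11+10+111+9+14+14 = 183, so the proportions are 0.0765, 0.06011, 0.05464, 0.60656, 0.04918, 0.0765, 0.0765 (working shown to 5 dp, full precision carried).
Each pᵢ ln pᵢ term: 0.0765×(-2.57043)=-0.19664, 0.06011×(-2.81159)=-0.16900, 0.05464×(-2.90690)=-0.15885, 0.60656×(-0.49996)=-0.30325, 0.04918×(-3.01226)=-0.14814, 0.0765×(-2.57043)=-0.19664, 0.0765×(-2.57043)=-0.19664.
Sum = -1.36918, so H' = 1.369.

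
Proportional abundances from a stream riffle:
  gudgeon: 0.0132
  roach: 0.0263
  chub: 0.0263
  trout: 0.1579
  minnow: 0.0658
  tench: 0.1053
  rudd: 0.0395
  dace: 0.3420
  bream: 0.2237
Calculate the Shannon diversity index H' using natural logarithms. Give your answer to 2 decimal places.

Each pᵢ ln pᵢ term (working shown to 4 dp, full precision carried): 0.0132×(-4.3275)=-0.0571, 0.0263×(-3.6382)=-0.0957, 0.0263×(-3.6382)=-0.0957, 0.1579×(-1.8458)=-0.2915, 0.0658×(-2.7211)=-0.1791, 0.1053×(-2.2509)=-0.2370, 0.0395×(-3.2315)=-0.1276, 0.342×(-1.0729)=-0.3669, 0.2237×(-1.4974)=-0.3350.
Sum = -1.7856, so H' = 1.79.

1.79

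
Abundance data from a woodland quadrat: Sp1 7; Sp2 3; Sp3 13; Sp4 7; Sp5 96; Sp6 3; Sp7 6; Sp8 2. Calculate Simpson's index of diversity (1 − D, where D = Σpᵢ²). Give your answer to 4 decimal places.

0.4917

Total N = 7+3+13+7+96+3+6+2 = 137, so the proportions are 0.051095, 0.021898, 0.094891, 0.051095, 0.70073, 0.021898, 0.043796, 0.014599 (working shown to 6 dp, full precision carried).
D = 0.051095² + 0.021898² + 0.094891² + 0.051095² + 0.70073² + 0.021898² + 0.043796² + 0.014599² = 0.002611 + 0.000480 + 0.009004 + 0.002611 + 0.491022 + 0.000480 + 0.001918 + 0.000213 = 0.508338.
So 1 − D = 0.491662, i.e. 0.4917 to 4 decimal places.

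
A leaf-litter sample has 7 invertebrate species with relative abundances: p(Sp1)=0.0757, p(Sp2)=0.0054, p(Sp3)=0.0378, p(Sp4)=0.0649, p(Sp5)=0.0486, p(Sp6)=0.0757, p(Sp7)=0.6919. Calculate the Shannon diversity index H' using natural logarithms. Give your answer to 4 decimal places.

1.1221

Each pᵢ ln pᵢ term (working shown to 6 dp, full precision carried): 0.0757×(-2.580977)=-0.195380, 0.0054×(-5.221356)=-0.028195, 0.0378×(-3.275446)=-0.123812, 0.0649×(-2.734908)=-0.177496, 0.0486×(-3.024132)=-0.146973, 0.0757×(-2.580977)=-0.195380, 0.6919×(-0.368314)=-0.254836.
Sum = -1.122072, so H' = 1.1221.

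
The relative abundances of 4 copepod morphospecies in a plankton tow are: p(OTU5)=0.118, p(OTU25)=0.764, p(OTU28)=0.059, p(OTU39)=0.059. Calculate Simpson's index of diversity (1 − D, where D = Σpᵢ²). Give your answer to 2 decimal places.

0.40

D = 0.118² + 0.764² + 0.059² + 0.059² = 0.0139 + 0.5837 + 0.0035 + 0.0035 = 0.6046 (working shown to 4 dp, full precision carried).
So 1 − D = 0.3954, i.e. 0.40 to 2 decimal places.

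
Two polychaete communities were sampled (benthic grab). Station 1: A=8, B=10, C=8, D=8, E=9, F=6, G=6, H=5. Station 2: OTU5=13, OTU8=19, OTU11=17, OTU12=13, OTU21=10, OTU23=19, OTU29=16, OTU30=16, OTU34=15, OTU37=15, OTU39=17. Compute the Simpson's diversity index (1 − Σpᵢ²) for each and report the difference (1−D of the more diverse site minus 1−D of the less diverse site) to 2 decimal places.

0.04

Station 1: N=60, proportions 0.13333, 0.16667, 0.13333, 0.13333, 0.15, 0.1, 0.1, 0.08333, giving 1−D = 0.86944 (working shown to 5 dp, full precision carried).
Station 2: N=170, proportions 0.07647, 0.11176, 0.1, 0.07647, 0.05882, 0.11176, 0.09412, 0.09412, 0.08824, 0.08824, 0.1, giving 1−D = 0.90657.
Difference = |0.86944 − 0.90657| = 0.03713, i.e. 0.04 to 2 decimal places.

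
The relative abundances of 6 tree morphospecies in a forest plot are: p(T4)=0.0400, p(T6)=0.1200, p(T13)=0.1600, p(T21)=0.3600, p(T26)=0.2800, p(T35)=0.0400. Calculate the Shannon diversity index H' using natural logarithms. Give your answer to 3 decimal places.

Each pᵢ ln pᵢ term (working shown to 5 dp, full precision carried): 0.04×(-3.21888)=-0.12876, 0.12×(-2.12026)=-0.25443, 0.16×(-1.83258)=-0.29321, 0.36×(-1.02165)=-0.36779, 0.28×(-1.27297)=-0.35643, 0.04×(-3.21888)=-0.12876.
Sum = -1.52938, so H' = 1.529.

1.529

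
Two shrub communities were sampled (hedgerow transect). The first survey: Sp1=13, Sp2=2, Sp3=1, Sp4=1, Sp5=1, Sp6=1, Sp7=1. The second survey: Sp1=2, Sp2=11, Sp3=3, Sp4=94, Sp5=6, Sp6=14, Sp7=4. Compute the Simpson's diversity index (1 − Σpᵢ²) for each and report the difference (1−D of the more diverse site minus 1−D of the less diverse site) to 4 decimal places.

The first survey: N=20, proportions 0.65, 0.1, 0.05, 0.05, 0.05, 0.05, 0.05, giving 1−D = 0.555000 (working shown to 6 dp, full precision carried).
The second survey: N=134, proportions 0.014925, 0.08209, 0.022388, 0.701493, 0.044776, 0.104478, 0.029851, giving 1−D = 0.486634.
Difference = |0.555000 − 0.486634| = 0.068366, i.e. 0.0684 to 4 decimal places.

0.0684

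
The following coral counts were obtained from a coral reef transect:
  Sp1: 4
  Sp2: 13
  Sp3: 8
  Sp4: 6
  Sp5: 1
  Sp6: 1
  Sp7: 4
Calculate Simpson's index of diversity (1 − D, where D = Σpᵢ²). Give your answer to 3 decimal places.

Total N = 4+13+8+6+1+1+4 = 37, so the proportions are 0.10811, 0.35135, 0.21622, 0.16216, 0.02703, 0.02703, 0.10811 (working shown to 5 dp, full precision carried).
D = 0.10811² + 0.35135² + 0.21622² + 0.16216² + 0.02703² + 0.02703² + 0.10811² = 0.01169 + 0.12345 + 0.04675 + 0.02630 + 0.00073 + 0.00073 + 0.01169 = 0.22133.
So 1 − D = 0.77867, i.e. 0.779 to 3 decimal places.

0.779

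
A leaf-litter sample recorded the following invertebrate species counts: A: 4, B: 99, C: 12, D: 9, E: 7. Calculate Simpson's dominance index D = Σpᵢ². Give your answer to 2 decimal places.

0.59

Total N = 4+99+12+9+7 = 131, so the proportions are 0.0305, 0.7557, 0.0916, 0.0687, 0.0534 (working shown to 4 dp, full precision carried).
D = 0.0305² + 0.7557² + 0.0916² + 0.0687² + 0.0534² = 0.0009 + 0.5711 + 0.0084 + 0.0047 + 0.0029 = 0.5880.
To 2 decimal places, D = 0.59.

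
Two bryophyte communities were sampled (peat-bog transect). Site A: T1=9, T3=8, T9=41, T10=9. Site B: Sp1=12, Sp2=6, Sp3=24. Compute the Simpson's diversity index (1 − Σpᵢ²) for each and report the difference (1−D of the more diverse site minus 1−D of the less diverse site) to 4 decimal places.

Site A: N=67, proportions 0.134328, 0.119403, 0.61194, 0.134328, giving 1−D = 0.575184 (working shown to 6 dp, full precision carried).
Site B: N=42, proportions 0.285714, 0.142857, 0.571429, giving 1−D = 0.571429.
Difference = |0.575184 − 0.571429| = 0.003755, i.e. 0.0038 to 4 decimal places.

0.0038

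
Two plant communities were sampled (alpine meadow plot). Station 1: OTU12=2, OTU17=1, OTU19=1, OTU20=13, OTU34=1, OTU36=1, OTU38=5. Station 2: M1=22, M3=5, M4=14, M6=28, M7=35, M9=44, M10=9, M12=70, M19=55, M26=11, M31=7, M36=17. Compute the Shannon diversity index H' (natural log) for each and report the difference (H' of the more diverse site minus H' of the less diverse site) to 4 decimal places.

0.8207

Station 1: N=24, proportions 0.0833333, 0.0416667, 0.0416667, 0.5416667, 0.0416667, 0.0416667, 0.2083333, giving H' = 1.3956444 (working shown to 7 dp, full precision carried).
Station 2: N=317, proportions 0.0694006, 0.0157729, 0.044164, 0.0883281, 0.1104101, 0.1388013, 0.0283912, 0.2208202, 0.1735016, 0.0347003, 0.022082, 0.0536278, giving H' = 2.2163906.
Difference = |1.3956444 − 2.2163906| = 0.8207462, i.e. 0.8207 to 4 decimal places.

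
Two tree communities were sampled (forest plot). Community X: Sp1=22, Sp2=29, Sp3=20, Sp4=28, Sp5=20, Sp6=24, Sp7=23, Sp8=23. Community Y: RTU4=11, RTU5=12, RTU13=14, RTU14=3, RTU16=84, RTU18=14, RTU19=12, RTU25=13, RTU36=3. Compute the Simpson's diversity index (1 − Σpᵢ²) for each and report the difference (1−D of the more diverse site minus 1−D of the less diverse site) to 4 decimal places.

0.1647

Community X: N=189, proportions 0.116402, 0.153439, 0.10582, 0.148148, 0.10582, 0.126984, 0.121693, 0.121693, giving 1−D = 0.872820 (working shown to 6 dp, full precision carried).
Community Y: N=166, proportions 0.066265, 0.072289, 0.084337, 0.018072, 0.506024, 0.084337, 0.072289, 0.078313, 0.018072, giving 1−D = 0.708085.
Difference = |0.872820 − 0.708085| = 0.164735, i.e. 0.1647 to 4 decimal places.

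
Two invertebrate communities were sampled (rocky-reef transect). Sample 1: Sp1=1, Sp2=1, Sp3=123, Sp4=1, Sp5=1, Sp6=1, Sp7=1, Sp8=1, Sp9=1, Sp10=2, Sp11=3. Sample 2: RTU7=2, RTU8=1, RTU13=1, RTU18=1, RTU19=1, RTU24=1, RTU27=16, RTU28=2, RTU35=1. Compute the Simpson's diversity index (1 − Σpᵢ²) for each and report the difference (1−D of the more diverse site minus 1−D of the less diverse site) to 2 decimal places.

0.42

Sample 1: N=136, proportions 0.0074, 0.0074, 0.9044, 0.0074, 0.0074, 0.0074, 0.0074, 0.0074, 0.0074, 0.0147, 0.0221, giving 1−D = 0.1809 (working shown to 4 dp, full precision carried).
Sample 2: N=26, proportions 0.0769, 0.0385, 0.0385, 0.0385, 0.0385, 0.0385, 0.6154, 0.0769, 0.0385, giving 1−D = 0.6006.
Difference = |0.1809 − 0.6006| = 0.4197, i.e. 0.42 to 2 decimal places.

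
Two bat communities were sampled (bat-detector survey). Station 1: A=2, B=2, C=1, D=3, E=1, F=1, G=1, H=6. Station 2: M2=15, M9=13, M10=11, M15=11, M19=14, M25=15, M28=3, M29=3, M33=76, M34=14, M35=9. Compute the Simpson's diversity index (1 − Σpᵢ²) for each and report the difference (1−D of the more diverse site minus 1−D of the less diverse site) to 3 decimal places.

0.013

Station 1: N=17, proportions 0.11765, 0.11765, 0.05882, 0.17647, 0.05882, 0.05882, 0.05882, 0.35294, giving 1−D = 0.80277 (working shown to 5 dp, full precision carried).
Station 2: N=184, proportions 0.08152, 0.07065, 0.05978, 0.05978, 0.07609, 0.08152, 0.0163, 0.0163, 0.41304, 0.07609, 0.04891, giving 1−D = 0.78946.
Difference = |0.80277 − 0.78946| = 0.01331, i.e. 0.013 to 3 decimal places.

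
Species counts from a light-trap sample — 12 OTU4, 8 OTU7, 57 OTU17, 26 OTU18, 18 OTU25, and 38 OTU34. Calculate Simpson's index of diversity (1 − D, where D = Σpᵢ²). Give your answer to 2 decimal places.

0.77

Total N = 12+8+57+26+18+38 = 159, so the proportions are 0.0755, 0.0503, 0.3585, 0.1635, 0.1132, 0.239 (working shown to 4 dp, full precision carried).
D = 0.0755² + 0.0503² + 0.3585² + 0.1635² + 0.1132² + 0.239² = 0.0057 + 0.0025 + 0.1285 + 0.0267 + 0.0128 + 0.0571 = 0.2334.
So 1 − D = 0.7666, i.e. 0.77 to 2 decimal places.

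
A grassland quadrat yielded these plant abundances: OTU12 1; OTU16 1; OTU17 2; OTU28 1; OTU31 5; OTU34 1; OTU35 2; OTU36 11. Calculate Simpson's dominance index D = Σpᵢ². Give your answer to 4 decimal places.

Total N = 1+1+2+1+5+1+2+11 = 24, so the proportions are 0.041667, 0.041667, 0.083333, 0.041667, 0.208333, 0.041667, 0.083333, 0.458333 (working shown to 6 dp, full precision carried).
D = 0.041667² + 0.041667² + 0.083333² + 0.041667² + 0.208333² + 0.041667² + 0.083333² + 0.458333² = 0.001736 + 0.001736 + 0.006944 + 0.001736 + 0.043403 + 0.001736 + 0.006944 + 0.210069 = 0.274306.
To 4 decimal places, D = 0.2743.

0.2743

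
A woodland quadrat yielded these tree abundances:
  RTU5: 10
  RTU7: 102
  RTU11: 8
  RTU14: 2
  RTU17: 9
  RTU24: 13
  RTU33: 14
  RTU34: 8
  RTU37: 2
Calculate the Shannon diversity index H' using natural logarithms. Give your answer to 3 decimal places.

1.428

Total N = 10+102+8+2+9+13+14+8+2 = 168, so the proportions are 0.05952, 0.60714, 0.04762, 0.0119, 0.05357, 0.07738, 0.08333, 0.04762, 0.0119 (working shown to 5 dp, full precision carried).
Each pᵢ ln pᵢ term: 0.05952×(-2.82138)=-0.16794, 0.60714×(-0.49899)=-0.30296, 0.04762×(-3.04452)=-0.14498, 0.0119×(-4.43082)=-0.05275, 0.05357×(-2.92674)=-0.15679, 0.07738×(-2.55901)=-0.19802, 0.08333×(-2.48491)=-0.20708, 0.04762×(-3.04452)=-0.14498, 0.0119×(-4.43082)=-0.05275.
Sum = -1.42823, so H' = 1.428.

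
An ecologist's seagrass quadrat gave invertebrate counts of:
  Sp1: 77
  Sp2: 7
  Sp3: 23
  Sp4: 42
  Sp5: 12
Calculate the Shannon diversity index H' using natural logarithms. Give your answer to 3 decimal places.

1.311

Total N = 77+7+23+42+12 = 161, so the proportions are 0.47826, 0.04348, 0.14286, 0.26087, 0.07453 (working shown to 5 dp, full precision carried).
Each pᵢ ln pᵢ term: 0.47826×(-0.73760)=-0.35276, 0.04348×(-3.13549)=-0.13633, 0.14286×(-1.94591)=-0.27799, 0.26087×(-1.34373)=-0.35054, 0.07453×(-2.59650)=-0.19353.
Sum = -1.31114, so H' = 1.311.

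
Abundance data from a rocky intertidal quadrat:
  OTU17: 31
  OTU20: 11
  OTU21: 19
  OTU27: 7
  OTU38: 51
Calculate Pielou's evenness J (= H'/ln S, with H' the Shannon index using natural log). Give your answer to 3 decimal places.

0.866

Total N = 31+11+19+7+51 = 119, so the proportions are 0.2605, 0.09244, 0.15966, 0.05882, 0.42857 (working shown to 5 dp, full precision carried).
H' = −Σ pᵢ ln pᵢ = −((-0.35041) + (-0.22011) + (-0.29293) + (-0.16666) + (-0.36313)) = 1.39325.
With S = 5 species, ln S = 1.60944, so J = 1.39325/1.60944 = 0.86567, i.e. 0.866 to 3 decimal places.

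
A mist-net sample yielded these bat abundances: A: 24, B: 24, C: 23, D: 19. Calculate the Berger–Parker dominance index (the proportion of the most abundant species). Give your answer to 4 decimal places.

Total N = 24+24+23+19 = 90, so the proportions are 0.266667, 0.266667, 0.255556, 0.211111 (working shown to 6 dp, full precision carried).
The largest proportion is 0.266667, i.e. d = 0.2667 to 4 decimal places.

0.2667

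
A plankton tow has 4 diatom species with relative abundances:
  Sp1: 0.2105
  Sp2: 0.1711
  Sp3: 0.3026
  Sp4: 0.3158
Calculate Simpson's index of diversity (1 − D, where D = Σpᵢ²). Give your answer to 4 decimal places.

0.7351

D = 0.2105² + 0.1711² + 0.3026² + 0.3158² = 0.044310 + 0.029275 + 0.091567 + 0.099730 = 0.264882 (working shown to 6 dp, full precision carried).
So 1 − D = 0.735118, i.e. 0.7351 to 4 decimal places.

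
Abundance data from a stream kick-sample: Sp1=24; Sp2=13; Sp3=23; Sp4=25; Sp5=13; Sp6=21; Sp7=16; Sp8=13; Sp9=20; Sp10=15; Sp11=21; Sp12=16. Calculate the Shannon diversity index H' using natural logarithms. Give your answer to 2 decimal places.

Total N = 24+13+23+25+13+21+16+13+20+15+21+16 = 220, so the proportions are 0.1091, 0.0591, 0.1045, 0.1136, 0.0591, 0.0955, 0.0727, 0.0591, 0.0909, 0.0682, 0.0955, 0.0727 (working shown to 4 dp, full precision carried).
Each pᵢ ln pᵢ term: 0.1091×(-2.2156)=-0.2417, 0.0591×(-2.8287)=-0.1671, 0.1045×(-2.2581)=-0.2361, 0.1136×(-2.1748)=-0.2471, 0.0591×(-2.8287)=-0.1671, 0.0955×(-2.3491)=-0.2242, 0.0727×(-2.6210)=-0.1906, 0.0591×(-2.8287)=-0.1671, 0.0909×(-2.3979)=-0.2180, 0.0682×(-2.6856)=-0.1831, 0.0955×(-2.3491)=-0.2242, 0.0727×(-2.6210)=-0.1906.
Sum = -2.4572, so H' = 2.46.

2.46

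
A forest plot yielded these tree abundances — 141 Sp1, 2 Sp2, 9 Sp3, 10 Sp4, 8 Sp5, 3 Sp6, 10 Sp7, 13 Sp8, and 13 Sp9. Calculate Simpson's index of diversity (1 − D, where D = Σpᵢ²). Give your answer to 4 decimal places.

0.5289

Total N = 141+2+9+10+8+3+10+13+13 = 209, so the proportions are 0.674641, 0.009569, 0.043062, 0.047847, 0.038278, 0.014354, 0.047847, 0.062201, 0.062201 (working shown to 6 dp, full precision carried).
D = 0.674641² + 0.009569² + 0.043062² + 0.047847² + 0.038278² + 0.014354² + 0.047847² + 0.062201² + 0.062201² = 0.455141 + 0.000092 + 0.001854 + 0.002289 + 0.001465 + 0.000206 + 0.002289 + 0.003869 + 0.003869 = 0.471074.
So 1 − D = 0.528926, i.e. 0.5289 to 4 decimal places.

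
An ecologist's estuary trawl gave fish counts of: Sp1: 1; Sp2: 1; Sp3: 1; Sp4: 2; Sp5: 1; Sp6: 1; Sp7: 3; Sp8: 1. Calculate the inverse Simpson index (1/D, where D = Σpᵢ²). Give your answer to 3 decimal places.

Total N = 1+1+1+2+1+1+3+1 = 11, so the proportions are 0.0909091, 0.0909091, 0.0909091, 0.1818182, 0.0909091, 0.0909091, 0.2727273, 0.0909091 (working shown to 7 dp, full precision carried).
D = 0.0909091² + 0.0909091² + 0.0909091² + 0.1818182² + 0.0909091² + 0.0909091² + 0.2727273² + 0.0909091² = 0.0082645 + 0.0082645 + 0.0082645 + 0.0330579 + 0.0082645 + 0.0082645 + 0.0743802 + 0.0082645 = 0.1570248.
So 1/D = 6.36842, i.e. 6.368 to 3 decimal places.

6.368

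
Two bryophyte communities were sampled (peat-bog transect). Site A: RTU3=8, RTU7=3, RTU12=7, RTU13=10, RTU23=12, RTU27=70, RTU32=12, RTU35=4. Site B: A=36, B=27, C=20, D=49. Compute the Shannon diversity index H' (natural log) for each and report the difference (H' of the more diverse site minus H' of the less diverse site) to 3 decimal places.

Site A: N=126, proportions 0.06349, 0.02381, 0.05556, 0.07937, 0.09524, 0.55556, 0.09524, 0.03175, giving H' = 1.50965 (working shown to 5 dp, full precision carried).
Site B: N=132, proportions 0.27273, 0.20455, 0.15152, 0.37121, giving H' = 1.33274.
Difference = |1.50965 − 1.33274| = 0.17691, i.e. 0.177 to 3 decimal places.

0.177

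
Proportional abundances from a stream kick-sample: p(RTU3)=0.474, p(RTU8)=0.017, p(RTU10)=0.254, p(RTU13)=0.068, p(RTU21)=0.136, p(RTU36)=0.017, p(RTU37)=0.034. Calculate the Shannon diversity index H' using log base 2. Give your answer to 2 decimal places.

2.03

Each pᵢ log₂ pᵢ term (working shown to 4 dp, full precision carried): 0.474×(-1.0770)=-0.5105, 0.017×(-5.8783)=-0.0999, 0.254×(-1.9771)=-0.5022, 0.068×(-3.8783)=-0.2637, 0.136×(-2.8783)=-0.3915, 0.017×(-5.8783)=-0.0999, 0.034×(-4.8783)=-0.1659.
Sum = -2.0336, so H' = 2.03.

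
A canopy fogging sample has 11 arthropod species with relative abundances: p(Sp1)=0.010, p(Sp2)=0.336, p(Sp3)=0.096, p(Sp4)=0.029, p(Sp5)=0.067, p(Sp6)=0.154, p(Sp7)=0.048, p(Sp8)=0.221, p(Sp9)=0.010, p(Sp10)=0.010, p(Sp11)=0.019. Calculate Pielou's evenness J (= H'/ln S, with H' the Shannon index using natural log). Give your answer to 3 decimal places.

0.774

H' = −Σ pᵢ ln pᵢ = −((-0.04605) + (-0.36646) + (-0.22497) + (-0.10267) + (-0.18111) + (-0.28810) + (-0.14575) + (-0.33362) + (-0.04605) + (-0.04605) + (-0.07530)) = 1.85614 (working shown to 5 dp, full precision carried).
With S = 11 species, ln S = 2.39790, so J = 1.85614/2.39790 = 0.77407, i.e. 0.774 to 3 decimal places.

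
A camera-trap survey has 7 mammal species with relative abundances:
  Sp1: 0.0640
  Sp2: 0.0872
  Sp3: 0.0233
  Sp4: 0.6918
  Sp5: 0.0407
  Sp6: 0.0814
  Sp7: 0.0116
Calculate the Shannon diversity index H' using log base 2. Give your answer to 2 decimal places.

1.61

Each pᵢ log₂ pᵢ term (working shown to 4 dp, full precision carried): 0.064×(-3.9658)=-0.2538, 0.0872×(-3.5195)=-0.3069, 0.0233×(-5.4235)=-0.1264, 0.6918×(-0.5316)=-0.3677, 0.0407×(-4.6188)=-0.1880, 0.0814×(-3.6188)=-0.2946, 0.0116×(-6.4297)=-0.0746.
Sum = -1.6120, so H' = 1.61.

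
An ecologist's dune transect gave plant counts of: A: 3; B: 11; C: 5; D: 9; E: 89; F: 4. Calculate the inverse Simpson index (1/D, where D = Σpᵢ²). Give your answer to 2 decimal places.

1.79

Total N = 3+11+5+9+89+4 = 121, so the proportions are 0.02479, 0.09091, 0.04132, 0.07438, 0.73554, 0.03306 (working shown to 5 dp, full precision carried).
D = 0.02479² + 0.09091² + 0.04132² + 0.07438² + 0.73554² + 0.03306² = 0.00061 + 0.00826 + 0.00171 + 0.00553 + 0.54101 + 0.00109 = 0.55823.
So 1/D = 1.7914, i.e. 1.79 to 2 decimal places.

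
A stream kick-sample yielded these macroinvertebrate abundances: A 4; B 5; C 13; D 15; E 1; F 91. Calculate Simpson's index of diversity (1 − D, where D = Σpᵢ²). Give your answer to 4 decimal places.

0.4762

Total N = 4+5+13+15+1+91 = 129, so the proportions are 0.031008, 0.03876, 0.100775, 0.116279, 0.007752, 0.705426 (working shown to 6 dp, full precision carried).
D = 0.031008² + 0.03876² + 0.100775² + 0.116279² + 0.007752² + 0.705426² = 0.000961 + 0.001502 + 0.010156 + 0.013521 + 0.000060 + 0.497626 = 0.523827.
So 1 − D = 0.476173, i.e. 0.4762 to 4 decimal places.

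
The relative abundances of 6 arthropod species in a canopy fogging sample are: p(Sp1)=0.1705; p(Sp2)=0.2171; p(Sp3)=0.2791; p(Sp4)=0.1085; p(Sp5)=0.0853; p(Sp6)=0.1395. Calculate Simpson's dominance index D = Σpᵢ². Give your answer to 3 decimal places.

0.193

D = 0.1705² + 0.2171² + 0.2791² + 0.1085² + 0.0853² + 0.1395² = 0.02907 + 0.04713 + 0.07790 + 0.01177 + 0.00728 + 0.01946 = 0.19261 (working shown to 5 dp, full precision carried).
To 3 decimal places, D = 0.193.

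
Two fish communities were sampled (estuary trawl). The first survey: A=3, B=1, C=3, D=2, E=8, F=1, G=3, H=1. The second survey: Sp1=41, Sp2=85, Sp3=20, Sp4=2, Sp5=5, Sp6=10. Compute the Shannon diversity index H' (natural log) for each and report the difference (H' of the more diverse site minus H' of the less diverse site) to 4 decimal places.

0.5462

The first survey: N=22, proportions 0.136364, 0.045455, 0.136364, 0.090909, 0.363636, 0.045455, 0.136364, 0.045455, giving H' = 1.822436 (working shown to 6 dp, full precision carried).
The second survey: N=163, proportions 0.251534, 0.521472, 0.122699, 0.01227, 0.030675, 0.06135, giving H' = 1.276230.
Difference = |1.822436 − 1.276230| = 0.546206, i.e. 0.5462 to 4 decimal places.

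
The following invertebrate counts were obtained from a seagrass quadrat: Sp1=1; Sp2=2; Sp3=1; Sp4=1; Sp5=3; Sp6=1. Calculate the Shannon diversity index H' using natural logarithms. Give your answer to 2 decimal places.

1.68

Total N = 1+2+1+1+3+1 = 9, so the proportions are 0.1111, 0.2222, 0.1111, 0.1111, 0.3333, 0.1111 (working shown to 4 dp, full precision carried).
Each pᵢ ln pᵢ term: 0.1111×(-2.1972)=-0.2441, 0.2222×(-1.5041)=-0.3342, 0.1111×(-2.1972)=-0.2441, 0.1111×(-2.1972)=-0.2441, 0.3333×(-1.0986)=-0.3662, 0.1111×(-2.1972)=-0.2441.
Sum = -1.6770, so H' = 1.68.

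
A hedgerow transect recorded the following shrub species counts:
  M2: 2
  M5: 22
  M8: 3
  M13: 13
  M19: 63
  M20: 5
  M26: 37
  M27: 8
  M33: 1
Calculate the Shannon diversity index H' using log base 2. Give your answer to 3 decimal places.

Total N = 2+22+3+13+63+5+37+8+1 = 154, so the proportions are 0.01299, 0.14286, 0.01948, 0.08442, 0.40909, 0.03247, 0.24026, 0.05195, 0.00649 (working shown to 5 dp, full precision carried).
Each pᵢ log₂ pᵢ term: 0.01299×(-6.26679)=-0.08139, 0.14286×(-2.80735)=-0.40105, 0.01948×(-5.68182)=-0.11068, 0.08442×(-3.56635)=-0.30106, 0.40909×(-1.28951)=-0.52753, 0.03247×(-4.94486)=-0.16055, 0.24026×(-2.05733)=-0.49429, 0.05195×(-4.26679)=-0.22165, 0.00649×(-7.26679)=-0.04719.
Sum = -2.34538, so H' = 2.345.

2.345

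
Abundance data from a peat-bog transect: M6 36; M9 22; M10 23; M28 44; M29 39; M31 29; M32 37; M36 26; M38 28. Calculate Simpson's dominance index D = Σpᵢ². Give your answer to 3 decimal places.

0.117

Total N = 36+22+23+44+39+29+37+26+28 = 284, so the proportions are 0.12676, 0.07746, 0.08099, 0.15493, 0.13732, 0.10211, 0.13028, 0.09155, 0.09859 (working shown to 5 dp, full precision carried).
D = 0.12676² + 0.07746² + 0.08099² + 0.15493² + 0.13732² + 0.10211² + 0.13028² + 0.09155² + 0.09859² = 0.01607 + 0.00600 + 0.00656 + 0.02400 + 0.01886 + 0.01043 + 0.01697 + 0.00838 + 0.00972 = 0.11699.
To 3 decimal places, D = 0.117.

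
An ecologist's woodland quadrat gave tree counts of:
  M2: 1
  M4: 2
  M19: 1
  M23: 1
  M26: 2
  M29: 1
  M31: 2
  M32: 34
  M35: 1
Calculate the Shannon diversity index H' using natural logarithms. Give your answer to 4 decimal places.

1.0499

Total N = 1+2+1+1+2+1+2+34+1 = 45, so the proportions are 0.022222, 0.044444, 0.022222, 0.022222, 0.044444, 0.022222, 0.044444, 0.755556, 0.022222 (working shown to 6 dp, full precision carried).
Each pᵢ ln pᵢ term: 0.022222×(-3.806662)=-0.084592, 0.044444×(-3.113515)=-0.138378, 0.022222×(-3.806662)=-0.084592, 0.022222×(-3.806662)=-0.084592, 0.044444×(-3.113515)=-0.138378, 0.022222×(-3.806662)=-0.084592, 0.044444×(-3.113515)=-0.138378, 0.755556×(-0.280302)=-0.211784, 0.022222×(-3.806662)=-0.084592.
Sum = -1.049882, so H' = 1.0499.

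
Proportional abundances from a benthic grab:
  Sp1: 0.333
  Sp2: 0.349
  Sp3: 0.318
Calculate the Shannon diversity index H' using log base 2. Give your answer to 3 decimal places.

Each pᵢ log₂ pᵢ term (working shown to 5 dp, full precision carried): 0.333×(-1.58641)=-0.52827, 0.349×(-1.51870)=-0.53003, 0.318×(-1.65290)=-0.52562.
Sum = -1.58392, so H' = 1.584.

1.584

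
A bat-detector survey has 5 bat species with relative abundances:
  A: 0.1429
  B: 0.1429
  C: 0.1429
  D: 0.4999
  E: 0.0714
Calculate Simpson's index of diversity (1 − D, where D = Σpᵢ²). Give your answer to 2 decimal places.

D = 0.1429² + 0.1429² + 0.1429² + 0.4999² + 0.0714² = 0.0204 + 0.0204 + 0.0204 + 0.2499 + 0.0051 = 0.3163 (working shown to 4 dp, full precision carried).
So 1 − D = 0.6837, i.e. 0.68 to 2 decimal places.

0.68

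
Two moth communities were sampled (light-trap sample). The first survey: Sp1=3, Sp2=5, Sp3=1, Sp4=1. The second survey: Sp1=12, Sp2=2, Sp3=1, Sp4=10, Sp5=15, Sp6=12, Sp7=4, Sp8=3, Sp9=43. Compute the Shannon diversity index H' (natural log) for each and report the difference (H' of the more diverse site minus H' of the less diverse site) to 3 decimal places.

The first survey: N=10, proportions 0.3, 0.5, 0.1, 0.1, giving H' = 1.16828 (working shown to 5 dp, full precision carried).
The second survey: N=102, proportions 0.11765, 0.01961, 0.0098, 0.09804, 0.14706, 0.11765, 0.03922, 0.02941, 0.42157, giving H' = 1.73043.
Difference = |1.16828 − 1.73043| = 0.56215, i.e. 0.562 to 3 decimal places.

0.562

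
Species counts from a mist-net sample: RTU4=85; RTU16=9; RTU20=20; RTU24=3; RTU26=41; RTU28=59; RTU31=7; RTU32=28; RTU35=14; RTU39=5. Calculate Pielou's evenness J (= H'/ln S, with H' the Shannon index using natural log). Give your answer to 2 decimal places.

Total N = 85+9+20+3+41+59+7+28+14+5 = 271, so the proportions are 0.3137, 0.0332, 0.0738, 0.0111, 0.1513, 0.2177, 0.0258, 0.1033, 0.0517, 0.0185 (working shown to 4 dp, full precision carried).
H' = −Σ pᵢ ln pᵢ = −((-0.3637) + (-0.1131) + (-0.1924) + (-0.0499) + (-0.2857) + (-0.3319) + (-0.0944) + (-0.2345) + (-0.1531) + (-0.0737)) = 1.8923.
With S = 10 species, ln S = 2.3026, so J = 1.8923/2.3026 = 0.8218, i.e. 0.82 to 2 decimal places.

0.82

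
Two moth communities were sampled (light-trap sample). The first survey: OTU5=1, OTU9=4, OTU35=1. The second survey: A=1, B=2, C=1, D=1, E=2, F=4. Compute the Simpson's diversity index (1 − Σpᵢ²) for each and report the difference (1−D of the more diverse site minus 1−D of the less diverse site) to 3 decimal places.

0.277

The first survey: N=6, proportions 0.16667, 0.66667, 0.16667, giving 1−D = 0.50000 (working shown to 5 dp, full precision carried).
The second survey: N=11, proportions 0.09091, 0.18182, 0.09091, 0.09091, 0.18182, 0.36364, giving 1−D = 0.77686.
Difference = |0.50000 − 0.77686| = 0.27686, i.e. 0.277 to 3 decimal places.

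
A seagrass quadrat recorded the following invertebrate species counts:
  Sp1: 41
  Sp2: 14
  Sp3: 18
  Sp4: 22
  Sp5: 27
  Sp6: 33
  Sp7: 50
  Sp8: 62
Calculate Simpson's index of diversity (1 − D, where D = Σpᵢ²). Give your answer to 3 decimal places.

Total N = 41+14+18+22+27+33+50+62 = 267, so the proportions are 0.15356, 0.05243, 0.06742, 0.0824, 0.10112, 0.1236, 0.18727, 0.23221 (working shown to 5 dp, full precision carried).
D = 0.15356² + 0.05243² + 0.06742² + 0.0824² + 0.10112² + 0.1236² + 0.18727² + 0.23221² = 0.02358 + 0.00275 + 0.00454 + 0.00679 + 0.01023 + 0.01528 + 0.03507 + 0.05392 = 0.15216.
So 1 − D = 0.84784, i.e. 0.848 to 3 decimal places.

0.848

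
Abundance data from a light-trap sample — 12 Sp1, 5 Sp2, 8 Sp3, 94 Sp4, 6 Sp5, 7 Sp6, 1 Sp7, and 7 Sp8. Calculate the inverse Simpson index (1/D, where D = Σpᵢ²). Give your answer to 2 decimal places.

Total N = 12+5+8+94+6+7+1+7 = 140, so the proportions are 0.08571, 0.03571, 0.05714, 0.67143, 0.04286, 0.05, 0.00714, 0.05 (working shown to 5 dp, full precision carried).
D = 0.08571² + 0.03571² + 0.05714² + 0.67143² + 0.04286² + 0.05² + 0.00714² + 0.05² = 0.00735 + 0.00128 + 0.00327 + 0.45082 + 0.00184 + 0.00250 + 0.00005 + 0.00250 = 0.46959.
So 1/D = 2.1295, i.e. 2.13 to 2 decimal places.

2.13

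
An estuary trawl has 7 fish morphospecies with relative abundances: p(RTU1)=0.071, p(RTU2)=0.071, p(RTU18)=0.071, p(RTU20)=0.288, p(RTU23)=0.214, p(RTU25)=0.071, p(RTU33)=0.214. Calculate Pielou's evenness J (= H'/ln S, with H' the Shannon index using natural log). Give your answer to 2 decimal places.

0.91

H' = −Σ pᵢ ln pᵢ = −((-0.1878) + (-0.1878) + (-0.1878) + (-0.3585) + (-0.3299) + (-0.1878) + (-0.3299)) = 1.7696 (working shown to 4 dp, full precision carried).
With S = 7 species, ln S = 1.9459, so J = 1.7696/1.9459 = 0.9094, i.e. 0.91 to 2 decimal places.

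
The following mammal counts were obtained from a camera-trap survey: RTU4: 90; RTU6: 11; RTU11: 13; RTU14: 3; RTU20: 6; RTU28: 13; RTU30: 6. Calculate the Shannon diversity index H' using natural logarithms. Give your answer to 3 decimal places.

Total N = 90+11+13+3+6+13+6 = 142, so the proportions are 0.6338, 0.07746, 0.09155, 0.02113, 0.04225, 0.09155, 0.04225 (working shown to 5 dp, full precision carried).
Each pᵢ ln pᵢ term: 0.6338×(-0.45602)=-0.28903, 0.07746×(-2.55793)=-0.19815, 0.09155×(-2.39088)=-0.21888, 0.02113×(-3.85721)=-0.08149, 0.04225×(-3.16407)=-0.13369, 0.09155×(-2.39088)=-0.21888, 0.04225×(-3.16407)=-0.13369.
Sum = -1.27382, so H' = 1.274.

1.274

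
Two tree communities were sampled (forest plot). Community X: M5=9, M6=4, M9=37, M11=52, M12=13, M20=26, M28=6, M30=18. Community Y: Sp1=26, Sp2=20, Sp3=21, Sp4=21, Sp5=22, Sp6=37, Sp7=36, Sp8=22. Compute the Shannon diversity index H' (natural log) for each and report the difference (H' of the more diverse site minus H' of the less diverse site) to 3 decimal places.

Community X: N=165, proportions 0.054545, 0.024242, 0.224242, 0.315152, 0.078788, 0.157576, 0.036364, 0.109091, giving H' = 1.801576 (working shown to 6 dp, full precision carried).
Community Y: N=205, proportions 0.126829, 0.097561, 0.102439, 0.102439, 0.107317, 0.180488, 0.17561, 0.107317, giving H' = 2.049295.
Difference = |1.801576 − 2.049295| = 0.247719, i.e. 0.248 to 3 decimal places.

0.248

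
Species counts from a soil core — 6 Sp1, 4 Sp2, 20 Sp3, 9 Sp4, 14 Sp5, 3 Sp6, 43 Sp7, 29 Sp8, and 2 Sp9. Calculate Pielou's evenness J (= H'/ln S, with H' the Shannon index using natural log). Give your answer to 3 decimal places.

0.825

Total N = 6+4+20+9+14+3+43+29+2 = 130, so the proportions are 0.04615, 0.03077, 0.15385, 0.06923, 0.10769, 0.02308, 0.33077, 0.22308, 0.01538 (working shown to 5 dp, full precision carried).
H' = −Σ pᵢ ln pᵢ = −((-0.14196) + (-0.10712) + (-0.28797) + (-0.18487) + (-0.23999) + (-0.08698) + (-0.36594) + (-0.33467) + (-0.06422)) = 1.81371.
With S = 9 species, ln S = 2.19722, so J = 1.81371/2.19722 = 0.82545, i.e. 0.825 to 3 decimal places.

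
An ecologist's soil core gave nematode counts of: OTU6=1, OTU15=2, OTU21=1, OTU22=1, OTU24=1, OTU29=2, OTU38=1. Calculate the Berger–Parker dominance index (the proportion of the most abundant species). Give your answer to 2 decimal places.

0.22

Total N = 1+2+1+1+1+2+1 = 9, so the proportions are 0.1111, 0.2222, 0.1111, 0.1111, 0.1111, 0.2222, 0.1111 (working shown to 4 dp, full precision carried).
The largest proportion is 0.2222, i.e. d = 0.22 to 2 decimal places.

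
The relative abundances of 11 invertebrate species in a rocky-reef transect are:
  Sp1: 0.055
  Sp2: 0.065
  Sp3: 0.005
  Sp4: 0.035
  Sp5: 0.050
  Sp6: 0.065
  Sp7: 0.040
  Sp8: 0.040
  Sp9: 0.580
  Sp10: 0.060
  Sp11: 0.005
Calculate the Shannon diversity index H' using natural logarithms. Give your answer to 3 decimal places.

1.577

Each pᵢ ln pᵢ term (working shown to 5 dp, full precision carried): 0.055×(-2.90042)=-0.15952, 0.065×(-2.73337)=-0.17767, 0.005×(-5.29832)=-0.02649, 0.035×(-3.35241)=-0.11733, 0.05×(-2.99573)=-0.14979, 0.065×(-2.73337)=-0.17767, 0.04×(-3.21888)=-0.12876, 0.04×(-3.21888)=-0.12876, 0.58×(-0.54473)=-0.31594, 0.06×(-2.81341)=-0.16880, 0.005×(-5.29832)=-0.02649.
Sum = -1.57722, so H' = 1.577.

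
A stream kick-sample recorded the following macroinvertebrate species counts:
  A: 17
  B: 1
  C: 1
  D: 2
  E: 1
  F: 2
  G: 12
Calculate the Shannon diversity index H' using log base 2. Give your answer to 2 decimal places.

Total N = 17+1+1+2+1+2+12 = 36, so the proportions are 0.4722, 0.0278, 0.0278, 0.0556, 0.0278, 0.0556, 0.3333 (working shown to 4 dp, full precision carried).
Each pᵢ log₂ pᵢ term: 0.4722×(-1.0825)=-0.5112, 0.0278×(-5.1699)=-0.1436, 0.0278×(-5.1699)=-0.1436, 0.0556×(-4.1699)=-0.2317, 0.0278×(-5.1699)=-0.1436, 0.0556×(-4.1699)=-0.2317, 0.3333×(-1.5850)=-0.5283.
Sum = -1.9336, so H' = 1.93.

1.93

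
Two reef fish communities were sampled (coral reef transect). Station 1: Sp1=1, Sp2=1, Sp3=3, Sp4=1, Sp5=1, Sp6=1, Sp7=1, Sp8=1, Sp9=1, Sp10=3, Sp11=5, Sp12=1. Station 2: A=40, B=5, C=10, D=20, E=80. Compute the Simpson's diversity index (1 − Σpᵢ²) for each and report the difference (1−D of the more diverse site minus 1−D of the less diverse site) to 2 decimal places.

0.22

Station 1: N=20, proportions 0.05, 0.05, 0.15, 0.05, 0.05, 0.05, 0.05, 0.05, 0.05, 0.15, 0.25, 0.05, giving 1−D = 0.8700 (working shown to 4 dp, full precision carried).
Station 2: N=155, proportions 0.2581, 0.0323, 0.0645, 0.129, 0.5161, giving 1−D = 0.6452.
Difference = |0.8700 − 0.6452| = 0.2248, i.e. 0.22 to 2 decimal places.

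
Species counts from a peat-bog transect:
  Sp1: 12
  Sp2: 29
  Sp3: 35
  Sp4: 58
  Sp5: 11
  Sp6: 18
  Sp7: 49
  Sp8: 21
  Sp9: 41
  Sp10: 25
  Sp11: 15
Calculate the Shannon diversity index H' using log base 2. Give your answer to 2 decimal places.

3.27

Total N = 12+29+35+58+11+18+49+21+41+25+15 = 314, so the proportions are 0.0382, 0.0924, 0.1115, 0.1847, 0.035, 0.0573, 0.1561, 0.0669, 0.1306, 0.0796, 0.0478 (working shown to 4 dp, full precision carried).
Each pᵢ log₂ pᵢ term: 0.0382×(-4.7097)=-0.1800, 0.0924×(-3.4366)=-0.3174, 0.1115×(-3.1653)=-0.3528, 0.1847×(-2.4366)=-0.4501, 0.035×(-4.8352)=-0.1694, 0.0573×(-4.1247)=-0.2364, 0.1561×(-2.6799)=-0.4182, 0.0669×(-3.9023)=-0.2610, 0.1306×(-2.9371)=-0.3835, 0.0796×(-3.6508)=-0.2907, 0.0478×(-4.3877)=-0.2096.
Sum = -3.2691, so H' = 3.27.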